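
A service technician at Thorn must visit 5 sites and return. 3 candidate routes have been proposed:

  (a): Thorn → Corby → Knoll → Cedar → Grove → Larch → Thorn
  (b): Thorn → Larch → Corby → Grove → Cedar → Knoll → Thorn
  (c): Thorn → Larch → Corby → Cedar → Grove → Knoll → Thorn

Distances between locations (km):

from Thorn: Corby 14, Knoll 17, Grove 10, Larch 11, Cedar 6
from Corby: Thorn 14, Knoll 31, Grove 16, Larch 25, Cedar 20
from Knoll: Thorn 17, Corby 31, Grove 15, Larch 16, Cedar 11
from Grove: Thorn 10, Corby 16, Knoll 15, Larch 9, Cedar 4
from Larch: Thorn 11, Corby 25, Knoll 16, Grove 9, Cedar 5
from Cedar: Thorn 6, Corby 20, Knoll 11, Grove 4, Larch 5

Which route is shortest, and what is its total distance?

(a): 14 + 31 + 11 + 4 + 9 + 11 = 80
(b): 11 + 25 + 16 + 4 + 11 + 17 = 84
(c): 11 + 25 + 20 + 4 + 15 + 17 = 92

Shortest is (a), total 80 km.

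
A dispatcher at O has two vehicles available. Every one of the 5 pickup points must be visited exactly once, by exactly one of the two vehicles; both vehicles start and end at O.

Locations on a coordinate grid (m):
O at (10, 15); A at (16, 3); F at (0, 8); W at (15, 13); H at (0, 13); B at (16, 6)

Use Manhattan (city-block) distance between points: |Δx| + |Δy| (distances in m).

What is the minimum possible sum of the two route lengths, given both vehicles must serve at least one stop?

70 m — the smallest possible combined total.

There are 2^4 − 1 = 15 ways to divide the 5 stops into two non-empty groups. For each, the best each vehicle can do is its own shortest tour through its group:
  {A} + {F, W, H, B}: 36 + 50 = 86
  {F} + {A, W, H, B}: 34 + 56 = 90
  {A, F} + {W, H, B}: 56 + 50 = 106
  {W} + {A, F, H, B}: 14 + 56 = 70
  {A, W} + {F, H, B}: 36 + 50 = 86
  {F, W} + {A, H, B}: 44 + 56 = 100
  … (15 splits in total)
Best: vehicle 1 O → W → O = 14; vehicle 2 O → A → B → F → H → O = 56; combined 70.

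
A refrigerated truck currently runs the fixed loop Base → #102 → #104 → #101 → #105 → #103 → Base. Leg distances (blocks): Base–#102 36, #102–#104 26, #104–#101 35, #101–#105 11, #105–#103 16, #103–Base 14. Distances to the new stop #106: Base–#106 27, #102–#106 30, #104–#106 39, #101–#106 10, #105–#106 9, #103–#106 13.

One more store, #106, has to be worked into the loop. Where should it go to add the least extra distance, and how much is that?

Insertion cost between consecutive stops i–j is d(i,#106) + d(#106,j) − d(i,j):
  between Base and #102: 27 + 30 − 36 = 21
  between #102 and #104: 30 + 39 − 26 = 43
  between #104 and #101: 39 + 10 − 35 = 14
  between #101 and #105: 10 + 9 − 11 = 8
  between #105 and #103: 9 + 13 − 16 = 6
  between #103 and Base: 13 + 27 − 14 = 26
Cheapest insertion is between #105 and #103, adding 6.
New total = 138 + 6 = 144.

Adding 6 blocks by placing #106 on the #105–#103 leg.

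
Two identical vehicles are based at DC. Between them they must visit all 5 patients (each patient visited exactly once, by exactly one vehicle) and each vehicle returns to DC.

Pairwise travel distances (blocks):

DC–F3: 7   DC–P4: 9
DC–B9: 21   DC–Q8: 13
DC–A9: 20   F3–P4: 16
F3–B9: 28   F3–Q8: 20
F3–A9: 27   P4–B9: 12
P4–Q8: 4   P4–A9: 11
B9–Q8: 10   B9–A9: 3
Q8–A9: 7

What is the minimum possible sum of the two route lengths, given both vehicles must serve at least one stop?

Try each way of splitting the stops between the two vehicles (each non-empty) and, for each split, find the best tour for each vehicle:
  {F3} + {P4, B9, Q8, A9}: 14 + 44 = 58
  {P4} + {F3, B9, Q8, A9}: 18 + 58 = 76
  {F3, P4} + {B9, Q8, A9}: 32 + 44 = 76
  {B9} + {F3, P4, Q8, A9}: 42 + 54 = 96
  {F3, B9} + {P4, Q8, A9}: 56 + 40 = 96
  {P4, B9} + {F3, Q8, A9}: 42 + 54 = 96
  … (15 splits in total)
Best: vehicle 1 DC → F3 → DC = 14; vehicle 2 DC → P4 → B9 → A9 → Q8 → DC = 44; combined 58.

58 blocks — the smallest possible combined total.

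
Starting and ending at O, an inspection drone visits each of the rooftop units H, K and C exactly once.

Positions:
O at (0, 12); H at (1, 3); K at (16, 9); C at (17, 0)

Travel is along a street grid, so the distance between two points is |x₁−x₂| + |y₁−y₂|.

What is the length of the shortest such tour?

O - H - K - C - O: 10+21+10+29 = 70
O - H - C - K - O: 10+19+10+19 = 58
O - K - H - C - O: 19+21+19+29 = 88
The minimum is 58.
One optimal route: O → H → C → K → O (or its reverse).

Shortest round trip = 58.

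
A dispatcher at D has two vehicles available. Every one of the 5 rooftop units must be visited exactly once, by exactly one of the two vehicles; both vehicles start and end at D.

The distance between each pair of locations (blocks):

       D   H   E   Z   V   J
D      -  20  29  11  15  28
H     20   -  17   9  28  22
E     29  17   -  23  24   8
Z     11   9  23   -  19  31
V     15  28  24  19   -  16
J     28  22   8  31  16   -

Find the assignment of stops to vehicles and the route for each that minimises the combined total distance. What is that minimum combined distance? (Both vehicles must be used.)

Minimum combined distance: 98 blocks.

Try each way of splitting the stops between the two vehicles (each non-empty) and, for each split, find the best tour for each vehicle:
  {H} + {E, Z, V, J}: 40 + 73 = 113
  {E} + {H, Z, V, J}: 58 + 73 = 131
  {H, E} + {Z, V, J}: 66 + 73 = 139
  {Z} + {H, E, V, J}: 22 + 76 = 98
  {H, Z} + {E, V, J}: 40 + 68 = 108
  {E, Z} + {H, V, J}: 63 + 73 = 136
  … (15 splits in total)
Best: vehicle 1 D → Z → D = 22; vehicle 2 D → H → E → J → V → D = 76; combined 98.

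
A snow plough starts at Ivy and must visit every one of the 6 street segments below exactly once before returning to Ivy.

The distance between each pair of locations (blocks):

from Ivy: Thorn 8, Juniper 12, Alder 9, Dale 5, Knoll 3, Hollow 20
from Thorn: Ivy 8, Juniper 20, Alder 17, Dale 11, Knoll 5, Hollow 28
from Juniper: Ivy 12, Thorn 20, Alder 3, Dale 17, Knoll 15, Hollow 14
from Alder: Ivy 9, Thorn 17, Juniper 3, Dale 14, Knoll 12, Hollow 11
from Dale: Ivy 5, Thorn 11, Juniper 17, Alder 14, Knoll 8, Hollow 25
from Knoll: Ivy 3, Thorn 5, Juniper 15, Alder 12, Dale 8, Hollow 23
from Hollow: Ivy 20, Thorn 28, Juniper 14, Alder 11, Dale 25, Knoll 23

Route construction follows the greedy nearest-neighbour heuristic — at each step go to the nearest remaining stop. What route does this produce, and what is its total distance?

Ivy → [Knoll:3 / Dale:5 / Thorn:8 / Alder:9 / Juniper:12 / Hollow:20] → Knoll (3)
Knoll → [Thorn:5 / Dale:8 / Alder:12 / Juniper:15 / Hollow:23] → Thorn (5)
Thorn → [Dale:11 / Alder:17 / Juniper:20 / Hollow:28] → Dale (11)
Dale → [Alder:14 / Juniper:17 / Hollow:25] → Alder (14)
Alder → [Juniper:3 / Hollow:11] → Juniper (3)
Juniper → [Hollow:14] → Hollow (14)
Return Hollow→Ivy: 20.
Total = 3 + 5 + 11 + 14 + 3 + 14 + 20 = 70.

Nearest-neighbour total = 70 blocks; route Ivy → Knoll → Thorn → Dale → Alder → Juniper → Hollow → Ivy.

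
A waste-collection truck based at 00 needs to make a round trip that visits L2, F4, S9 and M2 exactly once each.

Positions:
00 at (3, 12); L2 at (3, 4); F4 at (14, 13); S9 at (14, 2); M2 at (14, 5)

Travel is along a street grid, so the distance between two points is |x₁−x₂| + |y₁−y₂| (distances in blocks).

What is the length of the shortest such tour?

Minimum total distance: 44 blocks.

With 4 stops there are 4!/2 = 12 distinct round trips (a route and its reverse cost the same).
00 - L2 - F4 - S9 - M2 - 00: 8+20+11+3+18 = 60
00 - L2 - F4 - M2 - S9 - 00: 8+20+8+3+21 = 60
00 - L2 - S9 - F4 - M2 - 00: 8+13+11+8+18 = 58
00 - L2 - S9 - M2 - F4 - 00: 8+13+3+8+12 = 44
00 - L2 - M2 - F4 - S9 - 00: 8+12+8+11+21 = 60
00 - L2 - M2 - S9 - F4 - 00: 8+12+3+11+12 = 46
00 - F4 - L2 - S9 - M2 - 00: 12+20+13+3+18 = 66
00 - F4 - L2 - M2 - S9 - 00: 12+20+12+3+21 = 68
00 - F4 - S9 - L2 - M2 - 00: 12+11+13+12+18 = 66
00 - F4 - M2 - L2 - S9 - 00: 12+8+12+13+21 = 66
00 - S9 - L2 - F4 - M2 - 00: 21+13+20+8+18 = 80
00 - S9 - F4 - L2 - M2 - 00: 21+11+20+12+18 = 82
The minimum is 44.
One optimal route: 00 → L2 → S9 → M2 → F4 → 00 (or its reverse).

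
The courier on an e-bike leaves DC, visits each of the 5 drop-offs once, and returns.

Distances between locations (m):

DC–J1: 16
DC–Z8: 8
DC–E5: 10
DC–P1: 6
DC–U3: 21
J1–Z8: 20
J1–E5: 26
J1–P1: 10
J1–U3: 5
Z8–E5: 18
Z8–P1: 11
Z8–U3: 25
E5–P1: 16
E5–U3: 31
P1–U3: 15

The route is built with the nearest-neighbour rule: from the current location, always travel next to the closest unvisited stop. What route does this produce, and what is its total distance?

Total distance 74 m via the nearest-neighbour route DC → P1 → J1 → U3 → Z8 → E5 → DC.

From DC: distances to unvisited — P1=6, Z8=8, E5=10, J1=16, U3=21. Nearest is P1 (6).
From P1: distances to unvisited — J1=10, Z8=11, U3=15, E5=16. Nearest is J1 (10).
From J1: distances to unvisited — U3=5, Z8=20, E5=26. Nearest is U3 (5).
From U3: distances to unvisited — Z8=25, E5=31. Nearest is Z8 (25).
From Z8: distances to unvisited — E5=18. Nearest is E5 (18).
Return E5→DC: 10.
Total = 6 + 10 + 5 + 25 + 18 + 10 = 74.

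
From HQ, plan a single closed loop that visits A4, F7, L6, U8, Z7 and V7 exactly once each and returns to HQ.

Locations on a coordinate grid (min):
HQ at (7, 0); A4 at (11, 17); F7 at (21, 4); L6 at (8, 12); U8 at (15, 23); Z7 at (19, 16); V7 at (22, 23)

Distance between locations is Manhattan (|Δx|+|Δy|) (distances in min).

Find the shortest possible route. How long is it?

There are 360 distinct closed tours to check (reversals are equivalent).
HQ→A4→F7→L6→U8→Z7→V7→HQ: 21+23+21+18+11+10+38 = 142
HQ→A4→F7→L6→U8→V7→Z7→HQ: 21+23+21+18+7+10+28 = 128
HQ→A4→F7→L6→Z7→U8→V7→HQ: 21+23+21+15+11+7+38 = 136
HQ→A4→F7→L6→Z7→V7→U8→HQ: 21+23+21+15+10+7+31 = 128
HQ→A4→F7→L6→V7→U8→Z7→HQ: 21+23+21+25+7+11+28 = 136
HQ→A4→F7→L6→V7→Z7→U8→HQ: 21+23+21+25+10+11+31 = 142
HQ→A4→F7→U8→L6→Z7→V7→HQ: 21+23+25+18+15+10+38 = 150
HQ→A4→F7→U8→L6→V7→Z7→HQ: 21+23+25+18+25+10+28 = 150
… (352 more)
HQ→F7→Z7→V7→U8→A4→L6→HQ: 18+14+10+7+10+8+13 = 80  ← best
The minimum is 80.
One optimal route: HQ → F7 → Z7 → V7 → U8 → A4 → L6 → HQ (or its reverse).

Minimum total distance: 80 min.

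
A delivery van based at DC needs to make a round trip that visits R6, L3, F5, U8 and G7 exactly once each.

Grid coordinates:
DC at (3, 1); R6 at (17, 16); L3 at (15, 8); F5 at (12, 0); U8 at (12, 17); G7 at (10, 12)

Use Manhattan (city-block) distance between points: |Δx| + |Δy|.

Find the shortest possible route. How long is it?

Shortest round trip = 62.

With 5 stops there are 5!/2 = 60 distinct round trips (a route and its reverse cost the same).
DC→R6→L3→F5→U8→G7→DC: 29+10+11+17+7+18 = 92
DC→R6→L3→F5→G7→U8→DC: 29+10+11+14+7+25 = 96
DC→R6→L3→U8→F5→G7→DC: 29+10+12+17+14+18 = 100
DC→R6→L3→U8→G7→F5→DC: 29+10+12+7+14+10 = 82
DC→R6→L3→G7→F5→U8→DC: 29+10+9+14+17+25 = 104
DC→R6→L3→G7→U8→F5→DC: 29+10+9+7+17+10 = 82
DC→R6→F5→L3→U8→G7→DC: 29+21+11+12+7+18 = 98
DC→R6→F5→L3→G7→U8→DC: 29+21+11+9+7+25 = 102
DC→R6→F5→U8→L3→G7→DC: 29+21+17+12+9+18 = 106
DC→R6→F5→U8→G7→L3→DC: 29+21+17+7+9+19 = 102
DC→R6→F5→G7→L3→U8→DC: 29+21+14+9+12+25 = 110
DC→R6→F5→G7→U8→L3→DC: 29+21+14+7+12+19 = 102
DC→R6→U8→L3→F5→G7→DC: 29+6+12+11+14+18 = 90
DC→R6→U8→L3→G7→F5→DC: 29+6+12+9+14+10 = 80
… (46 more)
DC→F5→L3→R6→U8→G7→DC: 10+11+10+6+7+18 = 62  ← best
The minimum is 62.
One optimal route: DC → F5 → L3 → R6 → U8 → G7 → DC (or its reverse).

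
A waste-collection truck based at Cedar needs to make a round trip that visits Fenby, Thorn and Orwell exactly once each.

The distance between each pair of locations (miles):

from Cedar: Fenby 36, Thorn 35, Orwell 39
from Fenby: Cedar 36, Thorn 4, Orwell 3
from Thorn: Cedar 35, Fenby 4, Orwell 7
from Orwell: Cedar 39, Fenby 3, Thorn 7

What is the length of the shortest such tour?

Cedar-Fenby-Thorn-Orwell-Cedar: 36+4+7+39 = 86
Cedar-Fenby-Orwell-Thorn-Cedar: 36+3+7+35 = 81
Cedar-Thorn-Fenby-Orwell-Cedar: 35+4+3+39 = 81
The minimum is 81.
One optimal route: Cedar → Fenby → Orwell → Thorn → Cedar (or its reverse).

81 miles — the shortest possible round trip.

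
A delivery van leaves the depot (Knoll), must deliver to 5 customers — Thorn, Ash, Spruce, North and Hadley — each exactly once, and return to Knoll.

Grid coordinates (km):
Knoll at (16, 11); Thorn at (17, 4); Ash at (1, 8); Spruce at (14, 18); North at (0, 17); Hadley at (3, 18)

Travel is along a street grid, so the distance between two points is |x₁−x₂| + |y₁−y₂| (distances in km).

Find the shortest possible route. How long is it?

There are 60 distinct closed tours to check (reversals are equivalent).
Knoll→Thorn→Ash→Spruce→North→Hadley→Knoll: 8+20+23+15+4+20 = 90
Knoll→Thorn→Ash→Spruce→Hadley→North→Knoll: 8+20+23+11+4+22 = 88
Knoll→Thorn→Ash→North→Spruce→Hadley→Knoll: 8+20+10+15+11+20 = 84
Knoll→Thorn→Ash→North→Hadley→Spruce→Knoll: 8+20+10+4+11+9 = 62
Knoll→Thorn→Ash→Hadley→Spruce→North→Knoll: 8+20+12+11+15+22 = 88
Knoll→Thorn→Ash→Hadley→North→Spruce→Knoll: 8+20+12+4+15+9 = 68
Knoll→Thorn→Spruce→Ash→North→Hadley→Knoll: 8+17+23+10+4+20 = 82
Knoll→Thorn→Spruce→Ash→Hadley→North→Knoll: 8+17+23+12+4+22 = 86
Knoll→Thorn→Spruce→North→Ash→Hadley→Knoll: 8+17+15+10+12+20 = 82
Knoll→Thorn→Spruce→North→Hadley→Ash→Knoll: 8+17+15+4+12+18 = 74
Knoll→Thorn→Spruce→Hadley→Ash→North→Knoll: 8+17+11+12+10+22 = 80
Knoll→Thorn→Spruce→Hadley→North→Ash→Knoll: 8+17+11+4+10+18 = 68
Knoll→Thorn→North→Ash→Spruce→Hadley→Knoll: 8+30+10+23+11+20 = 102
Knoll→Thorn→North→Ash→Hadley→Spruce→Knoll: 8+30+10+12+11+9 = 80
… (46 more)
The minimum is 62.
One optimal route: Knoll → Thorn → Ash → North → Hadley → Spruce → Knoll (or its reverse).

Minimum total distance: 62 km.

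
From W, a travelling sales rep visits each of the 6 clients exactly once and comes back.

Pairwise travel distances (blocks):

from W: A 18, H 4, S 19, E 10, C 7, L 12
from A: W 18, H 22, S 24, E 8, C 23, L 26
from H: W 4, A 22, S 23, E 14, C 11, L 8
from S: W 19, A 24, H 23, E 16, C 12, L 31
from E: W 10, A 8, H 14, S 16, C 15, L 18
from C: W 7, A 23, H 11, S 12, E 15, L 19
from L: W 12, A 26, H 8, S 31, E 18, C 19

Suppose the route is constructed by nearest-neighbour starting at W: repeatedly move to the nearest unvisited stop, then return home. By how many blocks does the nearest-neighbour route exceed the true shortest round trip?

From W: H=4, C=7, E=10, L=12, A=18, S=19 → choose H (4).
From H: L=8, C=11, E=14, A=22, S=23 → choose L (8).
From L: E=18, C=19, A=26, S=31 → choose E (18).
From E: A=8, C=15, S=16 → choose A (8).
From A: C=23, S=24 → choose C (23).
From C: S=12 → choose S (12).
NN route W → H → L → E → A → C → S → W costs 92.
Optimal: W → H → L → A → E → S → C → W costs 81 (by enumerating all 360 distinct tours).
Excess = 92 − 81 = 11.

11 blocks longer than the optimal tour.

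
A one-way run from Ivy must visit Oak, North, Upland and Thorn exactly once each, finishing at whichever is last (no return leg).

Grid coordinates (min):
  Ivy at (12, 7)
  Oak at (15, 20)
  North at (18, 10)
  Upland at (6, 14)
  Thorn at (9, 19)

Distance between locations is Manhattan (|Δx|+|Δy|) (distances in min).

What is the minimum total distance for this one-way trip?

Minimum one-way distance = 37 min.

There are 4! = 24 possible orderings.
Ivy → Oak → North → Upland → Thorn: 16+13+16+8 = 53
Ivy → Oak → North → Thorn → Upland: 16+13+18+8 = 55
Ivy → Oak → Upland → North → Thorn: 16+15+16+18 = 65
Ivy → Oak → Upland → Thorn → North: 16+15+8+18 = 57
Ivy → Oak → Thorn → North → Upland: 16+7+18+16 = 57
Ivy → Oak → Thorn → Upland → North: 16+7+8+16 = 47
Ivy → North → Oak → Upland → Thorn: 9+13+15+8 = 45
Ivy → North → Oak → Thorn → Upland: 9+13+7+8 = 37
Ivy → North → Upland → Oak → Thorn: 9+16+15+7 = 47
Ivy → North → Upland → Thorn → Oak: 9+16+8+7 = 40
Ivy → North → Thorn → Oak → Upland: 9+18+7+15 = 49
Ivy → North → Thorn → Upland → Oak: 9+18+8+15 = 50
Ivy → Upland → Oak → North → Thorn: 13+15+13+18 = 59
Ivy → Upland → Oak → Thorn → North: 13+15+7+18 = 53
… (10 more)
The minimum is 37.
One shortest path: Ivy → North → Oak → Thorn → Upland.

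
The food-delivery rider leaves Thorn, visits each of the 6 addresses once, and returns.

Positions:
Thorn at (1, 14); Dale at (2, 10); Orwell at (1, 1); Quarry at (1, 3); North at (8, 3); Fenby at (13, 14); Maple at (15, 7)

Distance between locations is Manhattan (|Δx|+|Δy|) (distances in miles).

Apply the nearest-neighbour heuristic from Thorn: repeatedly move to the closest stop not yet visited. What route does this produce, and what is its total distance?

At Thorn the remaining stops are Dale 5, Quarry 11, Fenby 12, Orwell 13, North 18, Maple 21; go to Dale.
At Dale the remaining stops are Quarry 8, Orwell 10, North 13, Fenby 15, Maple 16; go to Quarry.
At Quarry the remaining stops are Orwell 2, North 7, Maple 18, Fenby 23; go to Orwell.
At Orwell the remaining stops are North 9, Maple 20, Fenby 25; go to North.
At North the remaining stops are Maple 11, Fenby 16; go to Maple.
At Maple the remaining stops are Fenby 9; go to Fenby.
Return Fenby→Thorn: 12.
Total = 5 + 8 + 2 + 9 + 11 + 9 + 12 = 56.

Nearest-neighbour total = 56 miles; route Thorn → Dale → Quarry → Orwell → North → Maple → Fenby → Thorn.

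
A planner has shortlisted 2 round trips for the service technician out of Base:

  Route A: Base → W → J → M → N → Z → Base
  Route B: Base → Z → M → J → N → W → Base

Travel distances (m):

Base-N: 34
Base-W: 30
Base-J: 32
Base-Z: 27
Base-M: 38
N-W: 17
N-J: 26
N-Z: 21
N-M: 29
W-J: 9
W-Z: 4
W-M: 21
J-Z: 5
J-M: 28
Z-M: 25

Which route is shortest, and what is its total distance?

Route A: 30 + 9 + 28 + 29 + 21 + 27 = 144
Route B: 27 + 25 + 28 + 26 + 17 + 30 = 153

Shortest is Route A, total 144 m.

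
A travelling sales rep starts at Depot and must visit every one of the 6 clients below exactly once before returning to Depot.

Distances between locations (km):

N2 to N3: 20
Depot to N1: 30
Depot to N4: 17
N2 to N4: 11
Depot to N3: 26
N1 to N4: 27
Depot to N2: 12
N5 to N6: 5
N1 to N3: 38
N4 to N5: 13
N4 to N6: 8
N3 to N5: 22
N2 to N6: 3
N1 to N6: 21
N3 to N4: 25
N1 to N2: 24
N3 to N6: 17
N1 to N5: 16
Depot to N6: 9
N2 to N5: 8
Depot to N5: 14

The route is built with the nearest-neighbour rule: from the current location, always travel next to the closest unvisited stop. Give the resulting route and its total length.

From Depot: distances to unvisited — N6=9, N2=12, N5=14, N4=17, N3=26, N1=30. Nearest is N6 (9).
From N6: distances to unvisited — N2=3, N5=5, N4=8, N3=17, N1=21. Nearest is N2 (3).
From N2: distances to unvisited — N5=8, N4=11, N3=20, N1=24. Nearest is N5 (8).
From N5: distances to unvisited — N4=13, N1=16, N3=22. Nearest is N4 (13).
From N4: distances to unvisited — N3=25, N1=27. Nearest is N3 (25).
From N3: distances to unvisited — N1=38. Nearest is N1 (38).
Return N1→Depot: 30.
Total = 9 + 3 + 8 + 13 + 25 + 38 + 30 = 126.

Nearest-neighbour total = 126 km; route Depot → N6 → N2 → N5 → N4 → N3 → N1 → Depot.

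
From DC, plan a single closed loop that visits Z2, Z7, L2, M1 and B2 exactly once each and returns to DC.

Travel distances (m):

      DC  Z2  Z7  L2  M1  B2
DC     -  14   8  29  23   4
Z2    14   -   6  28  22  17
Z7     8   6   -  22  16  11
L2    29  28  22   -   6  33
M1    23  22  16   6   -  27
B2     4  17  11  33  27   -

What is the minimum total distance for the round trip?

DC→Z2→Z7→L2→M1→B2→DC: 14+6+22+6+27+4 = 79
DC→Z2→Z7→L2→B2→M1→DC: 14+6+22+33+27+23 = 125
DC→Z2→Z7→M1→L2→B2→DC: 14+6+16+6+33+4 = 79
DC→Z2→Z7→M1→B2→L2→DC: 14+6+16+27+33+29 = 125
DC→Z2→Z7→B2→L2→M1→DC: 14+6+11+33+6+23 = 93
DC→Z2→Z7→B2→M1→L2→DC: 14+6+11+27+6+29 = 93
DC→Z2→L2→Z7→M1→B2→DC: 14+28+22+16+27+4 = 111
DC→Z2→L2→Z7→B2→M1→DC: 14+28+22+11+27+23 = 125
DC→Z2→L2→M1→Z7→B2→DC: 14+28+6+16+11+4 = 79
DC→Z2→L2→M1→B2→Z7→DC: 14+28+6+27+11+8 = 94
DC→Z2→L2→B2→Z7→M1→DC: 14+28+33+11+16+23 = 125
DC→Z2→L2→B2→M1→Z7→DC: 14+28+33+27+16+8 = 126
DC→Z2→M1→Z7→L2→B2→DC: 14+22+16+22+33+4 = 111
DC→Z2→M1→Z7→B2→L2→DC: 14+22+16+11+33+29 = 125
… (46 more)
DC→L2→M1→Z2→Z7→B2→DC: 29+6+22+6+11+4 = 78  ← best
The minimum is 78.
One optimal route: DC → L2 → M1 → Z2 → Z7 → B2 → DC (or its reverse).

78 m — the shortest possible round trip.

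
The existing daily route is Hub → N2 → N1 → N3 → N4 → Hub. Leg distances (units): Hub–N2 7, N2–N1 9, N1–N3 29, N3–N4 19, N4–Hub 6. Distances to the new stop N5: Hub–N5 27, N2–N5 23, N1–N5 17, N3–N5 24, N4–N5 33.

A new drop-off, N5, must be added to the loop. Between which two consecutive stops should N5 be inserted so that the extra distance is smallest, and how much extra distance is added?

Insertion cost between consecutive stops i–j is d(i,N5) + d(N5,j) − d(i,j):
  between Hub and N2: 27 + 23 − 7 = 43
  between N2 and N1: 23 + 17 − 9 = 31
  between N1 and N3: 17 + 24 − 29 = 12
  between N3 and N4: 24 + 33 − 19 = 38
  between N4 and Hub: 33 + 27 − 6 = 54
Cheapest insertion is between N1 and N3, adding 12.
New total = 70 + 12 = 82.

Adding 12 by placing N5 on the N1–N3 leg.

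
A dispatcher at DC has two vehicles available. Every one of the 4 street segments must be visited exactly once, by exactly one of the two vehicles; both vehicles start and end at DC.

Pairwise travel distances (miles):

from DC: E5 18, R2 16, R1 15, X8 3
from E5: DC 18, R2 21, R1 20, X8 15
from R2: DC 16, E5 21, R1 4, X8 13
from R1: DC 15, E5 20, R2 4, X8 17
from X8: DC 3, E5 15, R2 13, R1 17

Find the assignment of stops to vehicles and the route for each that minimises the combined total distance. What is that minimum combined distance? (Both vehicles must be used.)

Check every non-empty split of the stops between the two vehicles; for each half take its own optimal tour:
  {E5} + {R2, R1, X8}: 36 + 35 = 71
  {R2} + {E5, R1, X8}: 32 + 53 = 85
  {E5, R2} + {R1, X8}: 55 + 35 = 90
  {R1} + {E5, R2, X8}: 30 + 55 = 85
  {E5, R1} + {R2, X8}: 53 + 32 = 85
  {R2, R1} + {E5, X8}: 35 + 36 = 71
  … (7 splits in total)
  {E5, R2, R1} + {X8}: 58 + 6 = 64  ← best
Best: vehicle 1 DC → E5 → R2 → R1 → DC = 58; vehicle 2 DC → X8 → DC = 6; combined 64.

Minimum combined distance: 64 miles.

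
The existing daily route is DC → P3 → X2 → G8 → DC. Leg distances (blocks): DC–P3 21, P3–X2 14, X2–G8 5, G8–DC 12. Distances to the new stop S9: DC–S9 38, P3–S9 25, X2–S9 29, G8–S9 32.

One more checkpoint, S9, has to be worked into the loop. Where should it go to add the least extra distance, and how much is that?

Insertion cost between consecutive stops i–j is d(i,S9) + d(S9,j) − d(i,j):
  between DC and P3: 38 + 25 − 21 = 42
  between P3 and X2: 25 + 29 − 14 = 40
  between X2 and G8: 29 + 32 − 5 = 56
  between G8 and DC: 32 + 38 − 12 = 58
Cheapest insertion is between P3 and X2, adding 40.
New total = 52 + 40 = 92.

+40 blocks — insert S9 between P3 and X2.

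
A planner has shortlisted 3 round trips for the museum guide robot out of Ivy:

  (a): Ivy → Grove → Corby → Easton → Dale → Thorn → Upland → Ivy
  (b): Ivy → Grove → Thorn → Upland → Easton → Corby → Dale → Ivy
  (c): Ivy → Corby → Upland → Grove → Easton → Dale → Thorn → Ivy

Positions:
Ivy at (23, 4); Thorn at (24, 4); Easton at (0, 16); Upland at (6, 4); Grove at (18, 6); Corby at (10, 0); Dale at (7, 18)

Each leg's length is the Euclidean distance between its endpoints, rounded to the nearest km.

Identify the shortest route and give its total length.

(a): 5 + 10 + 19 + 7 + 22 + 18 + 17 = 98
(b): 5 + 6 + 18 + 13 + 19 + 18 + 21 = 100
(c): 14 + 6 + 12 + 21 + 7 + 22 + 1 = 83

Shortest is (c), total 83 km.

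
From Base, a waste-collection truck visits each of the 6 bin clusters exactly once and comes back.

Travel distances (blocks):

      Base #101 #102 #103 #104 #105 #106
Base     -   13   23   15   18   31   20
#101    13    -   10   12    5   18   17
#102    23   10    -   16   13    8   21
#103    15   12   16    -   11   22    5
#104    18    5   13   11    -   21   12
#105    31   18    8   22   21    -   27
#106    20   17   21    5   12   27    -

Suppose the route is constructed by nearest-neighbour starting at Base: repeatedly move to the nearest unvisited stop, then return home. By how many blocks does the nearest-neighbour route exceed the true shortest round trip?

From Base: #101=13, #103=15, #104=18, #106=20, #102=23, #105=31 → choose #101 (13).
From #101: #104=5, #102=10, #103=12, #106=17, #105=18 → choose #104 (5).
From #104: #103=11, #106=12, #102=13, #105=21 → choose #103 (11).
From #103: #106=5, #102=16, #105=22 → choose #106 (5).
From #106: #102=21, #105=27 → choose #102 (21).
From #102: #105=8 → choose #105 (8).
NN route Base → #101 → #104 → #103 → #106 → #102 → #105 → Base costs 94.
Optimal: Base → #101 → #102 → #105 → #104 → #106 → #103 → Base costs 84 (by enumerating all 360 distinct tours).
Excess = 94 − 84 = 10.

10 blocks longer than the optimal tour.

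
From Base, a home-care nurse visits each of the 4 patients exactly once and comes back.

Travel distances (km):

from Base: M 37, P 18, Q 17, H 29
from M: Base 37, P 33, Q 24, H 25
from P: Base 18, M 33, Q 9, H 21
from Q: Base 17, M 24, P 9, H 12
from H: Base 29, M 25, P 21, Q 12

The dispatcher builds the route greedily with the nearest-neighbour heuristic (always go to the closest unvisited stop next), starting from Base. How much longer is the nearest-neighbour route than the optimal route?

Base: Q=17, P=18, H=29, M=37 ⇒ Q
Q: P=9, H=12, M=24 ⇒ P
P: H=21, M=33 ⇒ H
H: M=25 ⇒ M
NN route Base → Q → P → H → M → Base costs 109.
Optimal: Base → M → H → Q → P → Base costs 101 (by enumerating all 12 distinct tours).
Excess = 109 − 101 = 8.

Excess over optimum: 8 km.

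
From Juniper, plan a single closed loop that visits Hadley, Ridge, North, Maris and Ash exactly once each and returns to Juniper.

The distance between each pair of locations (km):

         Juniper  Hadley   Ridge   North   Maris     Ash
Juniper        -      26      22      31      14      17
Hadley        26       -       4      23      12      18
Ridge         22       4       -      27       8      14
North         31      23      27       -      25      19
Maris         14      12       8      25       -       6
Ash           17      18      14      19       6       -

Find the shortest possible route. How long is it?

Minimum total distance: 85 km.

Juniper → Hadley → Ridge → North → Maris → Ash → Juniper: 26+4+27+25+6+17 = 105
Juniper → Hadley → Ridge → North → Ash → Maris → Juniper: 26+4+27+19+6+14 = 96
Juniper → Hadley → Ridge → Maris → North → Ash → Juniper: 26+4+8+25+19+17 = 99
Juniper → Hadley → Ridge → Maris → Ash → North → Juniper: 26+4+8+6+19+31 = 94
Juniper → Hadley → Ridge → Ash → North → Maris → Juniper: 26+4+14+19+25+14 = 102
Juniper → Hadley → Ridge → Ash → Maris → North → Juniper: 26+4+14+6+25+31 = 106
Juniper → Hadley → North → Ridge → Maris → Ash → Juniper: 26+23+27+8+6+17 = 107
Juniper → Hadley → North → Ridge → Ash → Maris → Juniper: 26+23+27+14+6+14 = 110
Juniper → Hadley → North → Maris → Ridge → Ash → Juniper: 26+23+25+8+14+17 = 113
Juniper → Hadley → North → Maris → Ash → Ridge → Juniper: 26+23+25+6+14+22 = 116
Juniper → Hadley → North → Ash → Ridge → Maris → Juniper: 26+23+19+14+8+14 = 104
Juniper → Hadley → North → Ash → Maris → Ridge → Juniper: 26+23+19+6+8+22 = 104
Juniper → Hadley → Maris → Ridge → North → Ash → Juniper: 26+12+8+27+19+17 = 109
Juniper → Hadley → Maris → Ridge → Ash → North → Juniper: 26+12+8+14+19+31 = 110
… (46 more)
Juniper → Maris → Ridge → Hadley → North → Ash → Juniper: 14+8+4+23+19+17 = 85  ← best
The minimum is 85.
One optimal route: Juniper → Maris → Ridge → Hadley → North → Ash → Juniper (or its reverse).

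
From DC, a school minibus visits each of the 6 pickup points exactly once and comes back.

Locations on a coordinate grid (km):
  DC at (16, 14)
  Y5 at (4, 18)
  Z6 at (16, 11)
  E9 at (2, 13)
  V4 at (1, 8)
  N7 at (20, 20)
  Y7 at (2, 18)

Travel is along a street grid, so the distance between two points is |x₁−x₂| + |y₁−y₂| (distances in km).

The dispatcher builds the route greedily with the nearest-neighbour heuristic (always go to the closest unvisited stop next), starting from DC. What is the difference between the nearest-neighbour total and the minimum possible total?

From DC: Z6=3, N7=10, E9=15, Y5=16, Y7=18, V4=21 → choose Z6 (3).
From Z6: N7=13, E9=16, V4=18, Y5=19, Y7=21 → choose N7 (13).
From N7: Y5=18, Y7=20, E9=25, V4=31 → choose Y5 (18).
From Y5: Y7=2, E9=7, V4=13 → choose Y7 (2).
From Y7: E9=5, V4=11 → choose E9 (5).
From E9: V4=6 → choose V4 (6).
NN route DC → Z6 → N7 → Y5 → Y7 → E9 → V4 → DC costs 68.
Optimal: DC → Z6 → V4 → E9 → Y7 → Y5 → N7 → DC costs 62 (by enumerating all 360 distinct tours).
Excess = 68 − 62 = 6.

The nearest-neighbour route is 6 km longer than optimal.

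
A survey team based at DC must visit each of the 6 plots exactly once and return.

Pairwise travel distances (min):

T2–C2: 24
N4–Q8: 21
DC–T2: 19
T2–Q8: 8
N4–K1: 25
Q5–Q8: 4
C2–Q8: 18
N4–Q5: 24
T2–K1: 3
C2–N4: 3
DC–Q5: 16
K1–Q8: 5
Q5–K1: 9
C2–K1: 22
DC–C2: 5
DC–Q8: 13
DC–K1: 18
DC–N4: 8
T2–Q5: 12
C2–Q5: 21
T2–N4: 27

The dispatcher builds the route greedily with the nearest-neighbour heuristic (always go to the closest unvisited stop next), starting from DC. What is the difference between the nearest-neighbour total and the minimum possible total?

The nearest-neighbour route is 1 min longer than optimal.

From DC: C2=5, N4=8, Q8=13, Q5=16, K1=18, T2=19 → choose C2 (5).
From C2: N4=3, Q8=18, Q5=21, K1=22, T2=24 → choose N4 (3).
From N4: Q8=21, Q5=24, K1=25, T2=27 → choose Q8 (21).
From Q8: Q5=4, K1=5, T2=8 → choose Q5 (4).
From Q5: K1=9, T2=12 → choose K1 (9).
From K1: T2=3 → choose T2 (3).
NN route DC → C2 → N4 → Q8 → Q5 → K1 → T2 → DC costs 64.
Optimal: DC → T2 → K1 → Q8 → Q5 → C2 → N4 → DC costs 63 (by enumerating all 360 distinct tours).
Excess = 64 − 63 = 1.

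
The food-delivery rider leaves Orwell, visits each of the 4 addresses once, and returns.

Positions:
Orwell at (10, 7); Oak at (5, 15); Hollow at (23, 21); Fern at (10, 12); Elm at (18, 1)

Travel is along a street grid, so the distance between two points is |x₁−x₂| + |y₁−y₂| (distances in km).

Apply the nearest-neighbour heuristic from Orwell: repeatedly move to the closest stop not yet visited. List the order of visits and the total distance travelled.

At Orwell the remaining stops are Fern 5, Oak 13, Elm 14, Hollow 27; go to Fern.
At Fern the remaining stops are Oak 8, Elm 19, Hollow 22; go to Oak.
At Oak the remaining stops are Hollow 24, Elm 27; go to Hollow.
At Hollow the remaining stops are Elm 25; go to Elm.
Return Elm→Orwell: 14.
Total = 5 + 8 + 24 + 25 + 14 = 76.

Total distance 76 km via the nearest-neighbour route Orwell → Fern → Oak → Hollow → Elm → Orwell.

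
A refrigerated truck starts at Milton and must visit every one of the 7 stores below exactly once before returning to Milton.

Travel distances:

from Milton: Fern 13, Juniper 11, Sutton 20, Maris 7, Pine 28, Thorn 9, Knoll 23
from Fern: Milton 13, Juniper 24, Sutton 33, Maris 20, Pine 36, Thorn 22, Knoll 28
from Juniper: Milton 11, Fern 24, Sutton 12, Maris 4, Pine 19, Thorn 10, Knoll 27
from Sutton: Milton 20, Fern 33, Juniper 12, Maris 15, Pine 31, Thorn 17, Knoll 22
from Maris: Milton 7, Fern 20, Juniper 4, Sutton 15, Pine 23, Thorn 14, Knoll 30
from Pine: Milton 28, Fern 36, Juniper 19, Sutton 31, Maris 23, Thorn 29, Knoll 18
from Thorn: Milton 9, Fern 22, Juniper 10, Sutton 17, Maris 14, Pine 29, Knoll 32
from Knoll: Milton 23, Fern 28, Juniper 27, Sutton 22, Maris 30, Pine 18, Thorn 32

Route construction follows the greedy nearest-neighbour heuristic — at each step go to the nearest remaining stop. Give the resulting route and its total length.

Milton → [Maris:7 / Thorn:9 / Juniper:11 / Fern:13 / Sutton:20 / Knoll:23 / Pine:28] → Maris (7)
Maris → [Juniper:4 / Thorn:14 / Sutton:15 / Fern:20 / Pine:23 / Knoll:30] → Juniper (4)
Juniper → [Thorn:10 / Sutton:12 / Pine:19 / Fern:24 / Knoll:27] → Thorn (10)
Thorn → [Sutton:17 / Fern:22 / Pine:29 / Knoll:32] → Sutton (17)
Sutton → [Knoll:22 / Pine:31 / Fern:33] → Knoll (22)
Knoll → [Pine:18 / Fern:28] → Pine (18)
Pine → [Fern:36] → Fern (36)
Return Fern→Milton: 13.
Total = 7 + 4 + 10 + 17 + 22 + 18 + 36 + 13 = 127.

Total distance 127 via the nearest-neighbour route Milton → Maris → Juniper → Thorn → Sutton → Knoll → Pine → Fern → Milton.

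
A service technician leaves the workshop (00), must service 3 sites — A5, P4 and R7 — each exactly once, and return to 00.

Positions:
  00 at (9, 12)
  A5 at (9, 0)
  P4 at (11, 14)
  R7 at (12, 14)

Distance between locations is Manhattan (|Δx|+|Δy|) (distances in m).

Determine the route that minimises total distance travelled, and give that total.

There are 3 distinct closed tours to check (reversals are equivalent).
00→A5→P4→R7→00: 12+16+1+5 = 34
00→A5→R7→P4→00: 12+17+1+4 = 34
00→P4→A5→R7→00: 4+16+17+5 = 42
The minimum is 34.
One optimal route: 00 → A5 → P4 → R7 → 00 (or its reverse).

Minimum total distance: 34 m.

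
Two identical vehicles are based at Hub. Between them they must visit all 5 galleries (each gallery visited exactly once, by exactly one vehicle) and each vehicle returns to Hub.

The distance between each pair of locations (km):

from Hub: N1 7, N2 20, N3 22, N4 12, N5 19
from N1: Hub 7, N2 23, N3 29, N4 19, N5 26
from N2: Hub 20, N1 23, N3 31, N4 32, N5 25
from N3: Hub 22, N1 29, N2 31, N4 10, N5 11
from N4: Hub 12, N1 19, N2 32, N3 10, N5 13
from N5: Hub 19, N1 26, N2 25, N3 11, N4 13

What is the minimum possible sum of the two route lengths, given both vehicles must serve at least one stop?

Minimum combined distance: 92 km.

There are 2^4 − 1 = 15 ways to divide the 5 stops into two non-empty groups. For each, the best each vehicle can do is its own shortest tour through its group:
  {N1} + {N2, N3, N4, N5}: 14 + 78 = 92
  {N2} + {N1, N3, N4, N5}: 40 + 66 = 106
  {N1, N2} + {N3, N4, N5}: 50 + 52 = 102
  {N3} + {N1, N2, N4, N5}: 44 + 80 = 124
  {N1, N3} + {N2, N4, N5}: 58 + 70 = 128
  {N2, N3} + {N1, N4, N5}: 73 + 58 = 131
  … (15 splits in total)
Best: vehicle 1 Hub → N1 → Hub = 14; vehicle 2 Hub → N2 → N5 → N3 → N4 → Hub = 78; combined 92.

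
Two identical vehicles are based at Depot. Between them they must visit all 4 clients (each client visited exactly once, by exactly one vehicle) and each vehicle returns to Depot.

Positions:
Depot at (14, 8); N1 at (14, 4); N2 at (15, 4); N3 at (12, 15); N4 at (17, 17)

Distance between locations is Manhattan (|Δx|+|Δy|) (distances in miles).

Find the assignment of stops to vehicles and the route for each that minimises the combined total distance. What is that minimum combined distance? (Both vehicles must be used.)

Minimum combined distance: 38 miles.

Check every non-empty split of the stops between the two vehicles; for each half take its own optimal tour:
  {N1} + {N2, N3, N4}: 8 + 36 = 44
  {N2} + {N1, N3, N4}: 10 + 36 = 46
  {N1, N2} + {N3, N4}: 10 + 28 = 38
  {N3} + {N1, N2, N4}: 18 + 32 = 50
  {N1, N3} + {N2, N4}: 26 + 32 = 58
  {N2, N3} + {N1, N4}: 28 + 32 = 60
  … (7 splits in total)
Best: vehicle 1 Depot → N1 → N2 → Depot = 10; vehicle 2 Depot → N3 → N4 → Depot = 28; combined 38.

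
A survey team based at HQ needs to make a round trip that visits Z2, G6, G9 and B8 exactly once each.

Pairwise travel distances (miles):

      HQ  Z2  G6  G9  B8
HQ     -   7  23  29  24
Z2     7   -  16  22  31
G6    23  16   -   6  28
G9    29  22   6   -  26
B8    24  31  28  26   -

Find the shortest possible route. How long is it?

Shortest round trip = 79 miles.

There are 12 distinct closed tours to check (reversals are equivalent).
HQ-Z2-G6-G9-B8-HQ: 7+16+6+26+24 = 79
HQ-Z2-G6-B8-G9-HQ: 7+16+28+26+29 = 106
HQ-Z2-G9-G6-B8-HQ: 7+22+6+28+24 = 87
HQ-Z2-G9-B8-G6-HQ: 7+22+26+28+23 = 106
HQ-Z2-B8-G6-G9-HQ: 7+31+28+6+29 = 101
HQ-Z2-B8-G9-G6-HQ: 7+31+26+6+23 = 93
HQ-G6-Z2-G9-B8-HQ: 23+16+22+26+24 = 111
HQ-G6-Z2-B8-G9-HQ: 23+16+31+26+29 = 125
HQ-G6-G9-Z2-B8-HQ: 23+6+22+31+24 = 106
HQ-G6-B8-Z2-G9-HQ: 23+28+31+22+29 = 133
HQ-G9-Z2-G6-B8-HQ: 29+22+16+28+24 = 119
HQ-G9-G6-Z2-B8-HQ: 29+6+16+31+24 = 106
The minimum is 79.
One optimal route: HQ → Z2 → G6 → G9 → B8 → HQ (or its reverse).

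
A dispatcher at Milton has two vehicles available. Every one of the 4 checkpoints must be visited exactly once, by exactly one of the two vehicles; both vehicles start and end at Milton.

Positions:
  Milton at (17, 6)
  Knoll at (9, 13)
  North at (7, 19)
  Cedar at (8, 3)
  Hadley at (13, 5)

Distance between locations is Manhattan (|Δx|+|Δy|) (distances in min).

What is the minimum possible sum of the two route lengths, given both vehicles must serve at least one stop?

Minimum combined distance: 62 min.

Check every non-empty split of the stops between the two vehicles; for each half take its own optimal tour:
  {Knoll} + {North, Cedar, Hadley}: 30 + 52 = 82
  {North} + {Knoll, Cedar, Hadley}: 46 + 38 = 84
  {Knoll, North} + {Cedar, Hadley}: 46 + 24 = 70
  {Cedar} + {Knoll, North, Hadley}: 24 + 48 = 72
  {Knoll, Cedar} + {North, Hadley}: 38 + 48 = 86
  {North, Cedar} + {Knoll, Hadley}: 52 + 32 = 84
  … (7 splits in total)
  {Knoll, North, Cedar} + {Hadley}: 52 + 10 = 62  ← best
Best: vehicle 1 Milton → Knoll → North → Cedar → Milton = 52; vehicle 2 Milton → Hadley → Milton = 10; combined 62.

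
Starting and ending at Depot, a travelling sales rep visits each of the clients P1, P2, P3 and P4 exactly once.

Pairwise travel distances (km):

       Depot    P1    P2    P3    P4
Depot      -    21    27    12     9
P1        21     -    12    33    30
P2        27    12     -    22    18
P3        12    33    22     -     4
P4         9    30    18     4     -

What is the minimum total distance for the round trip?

There are 12 distinct closed tours to check (reversals are equivalent).
Depot-P1-P2-P3-P4-Depot: 21+12+22+4+9 = 68
Depot-P1-P2-P4-P3-Depot: 21+12+18+4+12 = 67
Depot-P1-P3-P2-P4-Depot: 21+33+22+18+9 = 103
Depot-P1-P3-P4-P2-Depot: 21+33+4+18+27 = 103
Depot-P1-P4-P2-P3-Depot: 21+30+18+22+12 = 103
Depot-P1-P4-P3-P2-Depot: 21+30+4+22+27 = 104
Depot-P2-P1-P3-P4-Depot: 27+12+33+4+9 = 85
Depot-P2-P1-P4-P3-Depot: 27+12+30+4+12 = 85
Depot-P2-P3-P1-P4-Depot: 27+22+33+30+9 = 121
Depot-P2-P4-P1-P3-Depot: 27+18+30+33+12 = 120
Depot-P3-P1-P2-P4-Depot: 12+33+12+18+9 = 84
Depot-P3-P2-P1-P4-Depot: 12+22+12+30+9 = 85
The minimum is 67.
One optimal route: Depot → P1 → P2 → P4 → P3 → Depot (or its reverse).

Shortest round trip = 67 km.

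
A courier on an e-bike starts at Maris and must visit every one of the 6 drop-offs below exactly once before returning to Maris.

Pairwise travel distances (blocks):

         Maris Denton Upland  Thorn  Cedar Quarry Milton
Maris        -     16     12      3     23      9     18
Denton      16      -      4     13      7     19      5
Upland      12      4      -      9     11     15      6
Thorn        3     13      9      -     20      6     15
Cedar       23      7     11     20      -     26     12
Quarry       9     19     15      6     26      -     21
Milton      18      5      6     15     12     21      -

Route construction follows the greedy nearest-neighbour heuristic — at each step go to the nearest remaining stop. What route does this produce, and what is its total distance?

From Maris: distances to unvisited — Thorn=3, Quarry=9, Upland=12, Denton=16, Milton=18, Cedar=23. Nearest is Thorn (3).
From Thorn: distances to unvisited — Quarry=6, Upland=9, Denton=13, Milton=15, Cedar=20. Nearest is Quarry (6).
From Quarry: distances to unvisited — Upland=15, Denton=19, Milton=21, Cedar=26. Nearest is Upland (15).
From Upland: distances to unvisited — Denton=4, Milton=6, Cedar=11. Nearest is Denton (4).
From Denton: distances to unvisited — Milton=5, Cedar=7. Nearest is Milton (5).
From Milton: distances to unvisited — Cedar=12. Nearest is Cedar (12).
Return Cedar→Maris: 23.
Total = 3 + 6 + 15 + 4 + 5 + 12 + 23 = 68.

68 blocks along Maris → Thorn → Quarry → Upland → Denton → Milton → Cedar → Maris.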